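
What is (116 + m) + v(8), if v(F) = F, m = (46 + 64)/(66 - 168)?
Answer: 6269/51 ≈ 122.92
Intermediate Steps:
m = -55/51 (m = 110/(-102) = 110*(-1/102) = -55/51 ≈ -1.0784)
(116 + m) + v(8) = (116 - 55/51) + 8 = 5861/51 + 8 = 6269/51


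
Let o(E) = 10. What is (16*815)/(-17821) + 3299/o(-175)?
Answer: 58661079/178210 ≈ 329.17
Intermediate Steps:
(16*815)/(-17821) + 3299/o(-175) = (16*815)/(-17821) + 3299/10 = 13040*(-1/17821) + 3299*(1/10) = -13040/17821 + 3299/10 = 58661079/178210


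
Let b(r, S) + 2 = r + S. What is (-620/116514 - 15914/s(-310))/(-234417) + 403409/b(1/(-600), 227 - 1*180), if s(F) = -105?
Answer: 16527380532463204588/1843549925659155 ≈ 8965.0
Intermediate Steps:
b(r, S) = -2 + S + r (b(r, S) = -2 + (r + S) = -2 + (S + r) = -2 + S + r)
(-620/116514 - 15914/s(-310))/(-234417) + 403409/b(1/(-600), 227 - 1*180) = (-620/116514 - 15914/(-105))/(-234417) + 403409/(-2 + (227 - 1*180) + 1/(-600)) = (-620*1/116514 - 15914*(-1/105))*(-1/234417) + 403409/(-2 + (227 - 180) - 1/600) = (-310/58257 + 15914/105)*(-1/234417) + 403409/(-2 + 47 - 1/600) = (309023116/2038995)*(-1/234417) + 403409/(26999/600) = -309023116/477975090915 + 403409*(600/26999) = -309023116/477975090915 + 242045400/26999 = 16527380532463204588/1843549925659155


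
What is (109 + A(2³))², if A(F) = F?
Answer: 13689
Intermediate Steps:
(109 + A(2³))² = (109 + 2³)² = (109 + 8)² = 117² = 13689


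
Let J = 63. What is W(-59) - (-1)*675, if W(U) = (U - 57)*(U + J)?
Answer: 211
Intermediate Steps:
W(U) = (-57 + U)*(63 + U) (W(U) = (U - 57)*(U + 63) = (-57 + U)*(63 + U))
W(-59) - (-1)*675 = (-3591 + (-59)² + 6*(-59)) - (-1)*675 = (-3591 + 3481 - 354) - 1*(-675) = -464 + 675 = 211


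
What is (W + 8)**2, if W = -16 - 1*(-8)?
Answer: 0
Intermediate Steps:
W = -8 (W = -16 + 8 = -8)
(W + 8)**2 = (-8 + 8)**2 = 0**2 = 0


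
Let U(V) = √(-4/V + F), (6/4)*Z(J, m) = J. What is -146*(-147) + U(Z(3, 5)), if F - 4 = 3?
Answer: 21462 + √5 ≈ 21464.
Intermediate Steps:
Z(J, m) = 2*J/3
F = 7 (F = 4 + 3 = 7)
U(V) = √(7 - 4/V) (U(V) = √(-4/V + 7) = √(7 - 4/V))
-146*(-147) + U(Z(3, 5)) = -146*(-147) + √(7 - 4/((⅔)*3)) = 21462 + √(7 - 4/2) = 21462 + √(7 - 4*½) = 21462 + √(7 - 2) = 21462 + √5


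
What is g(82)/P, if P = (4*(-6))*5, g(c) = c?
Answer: -41/60 ≈ -0.68333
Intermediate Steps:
P = -120 (P = -24*5 = -120)
g(82)/P = 82/(-120) = 82*(-1/120) = -41/60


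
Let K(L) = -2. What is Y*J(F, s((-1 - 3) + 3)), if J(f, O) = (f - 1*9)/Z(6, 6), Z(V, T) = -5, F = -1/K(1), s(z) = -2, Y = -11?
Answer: -187/10 ≈ -18.700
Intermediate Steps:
F = ½ (F = -1/(-2) = -1*(-½) = ½ ≈ 0.50000)
J(f, O) = 9/5 - f/5 (J(f, O) = (f - 1*9)/(-5) = (f - 9)*(-⅕) = (-9 + f)*(-⅕) = 9/5 - f/5)
Y*J(F, s((-1 - 3) + 3)) = -11*(9/5 - ⅕*½) = -11*(9/5 - ⅒) = -11*17/10 = -187/10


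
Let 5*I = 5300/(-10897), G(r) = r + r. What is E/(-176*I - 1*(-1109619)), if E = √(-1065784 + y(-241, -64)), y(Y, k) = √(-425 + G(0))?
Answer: 10897*√(-1065784 + 5*I*√17)/12091704803 ≈ 8.9981e-9 + 0.00093037*I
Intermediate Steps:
G(r) = 2*r
y(Y, k) = 5*I*√17 (y(Y, k) = √(-425 + 2*0) = √(-425 + 0) = √(-425) = 5*I*√17)
I = -1060/10897 (I = (5300/(-10897))/5 = (5300*(-1/10897))/5 = (⅕)*(-5300/10897) = -1060/10897 ≈ -0.097274)
E = √(-1065784 + 5*I*√17) ≈ 0.01 + 1032.4*I
E/(-176*I - 1*(-1109619)) = √(-1065784 + 5*I*√17)/(-176*(-1060/10897) - 1*(-1109619)) = √(-1065784 + 5*I*√17)/(186560/10897 + 1109619) = √(-1065784 + 5*I*√17)/(12091704803/10897) = √(-1065784 + 5*I*√17)*(10897/12091704803) = 10897*√(-1065784 + 5*I*√17)/12091704803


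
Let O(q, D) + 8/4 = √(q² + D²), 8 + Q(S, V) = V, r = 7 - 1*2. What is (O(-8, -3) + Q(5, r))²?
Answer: (5 - √73)² ≈ 12.560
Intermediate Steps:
r = 5 (r = 7 - 2 = 5)
Q(S, V) = -8 + V
O(q, D) = -2 + √(D² + q²) (O(q, D) = -2 + √(q² + D²) = -2 + √(D² + q²))
(O(-8, -3) + Q(5, r))² = ((-2 + √((-3)² + (-8)²)) + (-8 + 5))² = ((-2 + √(9 + 64)) - 3)² = ((-2 + √73) - 3)² = (-5 + √73)²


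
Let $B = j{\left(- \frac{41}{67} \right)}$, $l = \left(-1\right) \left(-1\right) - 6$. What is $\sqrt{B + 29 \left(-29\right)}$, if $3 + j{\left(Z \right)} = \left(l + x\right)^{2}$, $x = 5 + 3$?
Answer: $i \sqrt{835} \approx 28.896 i$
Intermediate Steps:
$l = -5$ ($l = 1 - 6 = -5$)
$x = 8$
$j{\left(Z \right)} = 6$ ($j{\left(Z \right)} = -3 + \left(-5 + 8\right)^{2} = -3 + 3^{2} = -3 + 9 = 6$)
$B = 6$
$\sqrt{B + 29 \left(-29\right)} = \sqrt{6 + 29 \left(-29\right)} = \sqrt{6 - 841} = \sqrt{-835} = i \sqrt{835}$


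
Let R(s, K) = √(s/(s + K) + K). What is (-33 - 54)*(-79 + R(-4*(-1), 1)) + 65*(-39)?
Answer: 4338 - 261*√5/5 ≈ 4221.3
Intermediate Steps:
R(s, K) = √(K + s/(K + s)) (R(s, K) = √(s/(K + s) + K) = √(K + s/(K + s)))
(-33 - 54)*(-79 + R(-4*(-1), 1)) + 65*(-39) = (-33 - 54)*(-79 + √((-4*(-1) + 1*(1 - 4*(-1)))/(1 - 4*(-1)))) + 65*(-39) = -87*(-79 + √((4 + 1*(1 + 4))/(1 + 4))) - 2535 = -87*(-79 + √((4 + 1*5)/5)) - 2535 = -87*(-79 + √((4 + 5)/5)) - 2535 = -87*(-79 + √((⅕)*9)) - 2535 = -87*(-79 + √(9/5)) - 2535 = -87*(-79 + 3*√5/5) - 2535 = (6873 - 261*√5/5) - 2535 = 4338 - 261*√5/5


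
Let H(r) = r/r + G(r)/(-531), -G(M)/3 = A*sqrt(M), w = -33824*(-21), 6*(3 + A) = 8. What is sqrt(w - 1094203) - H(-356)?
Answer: -1 + I*sqrt(383899) + 10*I*sqrt(89)/531 ≈ -1.0 + 619.77*I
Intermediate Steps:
A = -5/3 (A = -3 + (1/6)*8 = -3 + 4/3 = -5/3 ≈ -1.6667)
w = 710304
G(M) = 5*sqrt(M) (G(M) = -(-5)*sqrt(M) = 5*sqrt(M))
H(r) = 1 - 5*sqrt(r)/531 (H(r) = r/r + (5*sqrt(r))/(-531) = 1 + (5*sqrt(r))*(-1/531) = 1 - 5*sqrt(r)/531)
sqrt(w - 1094203) - H(-356) = sqrt(710304 - 1094203) - (1 - 10*I*sqrt(89)/531) = sqrt(-383899) - (1 - 10*I*sqrt(89)/531) = I*sqrt(383899) - (1 - 10*I*sqrt(89)/531) = I*sqrt(383899) + (-1 + 10*I*sqrt(89)/531) = -1 + I*sqrt(383899) + 10*I*sqrt(89)/531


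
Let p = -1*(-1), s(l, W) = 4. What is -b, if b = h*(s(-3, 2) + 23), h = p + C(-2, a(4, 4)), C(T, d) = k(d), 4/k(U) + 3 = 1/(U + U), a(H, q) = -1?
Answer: 27/7 ≈ 3.8571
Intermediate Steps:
k(U) = 4/(-3 + 1/(2*U)) (k(U) = 4/(-3 + 1/(U + U)) = 4/(-3 + 1/(2*U)))
C(T, d) = -8*d/(-1 + 6*d)
p = 1
h = -⅐ (h = 1 - 8*(-1)/(-1 + 6*(-1)) = 1 - 8*(-1)/(-1 - 6) = 1 - 8*(-1)/(-7) = 1 - 8*(-1)*(-⅐) = 1 - 8/7 = -⅐ ≈ -0.14286)
b = -27/7 (b = -(4 + 23)/7 = -⅐*27 = -27/7 ≈ -3.8571)
-b = -1*(-27/7) = 27/7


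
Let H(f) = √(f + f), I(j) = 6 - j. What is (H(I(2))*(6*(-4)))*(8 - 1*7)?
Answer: -48*√2 ≈ -67.882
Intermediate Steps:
H(f) = √2*√f (H(f) = √(2*f) = √2*√f)
(H(I(2))*(6*(-4)))*(8 - 1*7) = ((√2*√(6 - 1*2))*(6*(-4)))*(8 - 1*7) = ((√2*√(6 - 2))*(-24))*(8 - 7) = ((√2*√4)*(-24))*1 = ((√2*2)*(-24))*1 = ((2*√2)*(-24))*1 = -48*√2*1 = -48*√2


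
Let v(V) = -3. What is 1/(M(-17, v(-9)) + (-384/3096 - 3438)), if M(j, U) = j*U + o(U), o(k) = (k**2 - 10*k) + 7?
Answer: -129/431005 ≈ -0.00029930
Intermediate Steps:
o(k) = 7 + k**2 - 10*k
M(j, U) = 7 + U**2 - 10*U + U*j (M(j, U) = j*U + (7 + U**2 - 10*U) = U*j + (7 + U**2 - 10*U) = 7 + U**2 - 10*U + U*j)
1/(M(-17, v(-9)) + (-384/3096 - 3438)) = 1/((7 + (-3)**2 - 10*(-3) - 3*(-17)) + (-384/3096 - 3438)) = 1/((7 + 9 + 30 + 51) + (-384*1/3096 - 3438)) = 1/(97 + (-16/129 - 3438)) = 1/(97 - 443518/129) = 1/(-431005/129) = -129/431005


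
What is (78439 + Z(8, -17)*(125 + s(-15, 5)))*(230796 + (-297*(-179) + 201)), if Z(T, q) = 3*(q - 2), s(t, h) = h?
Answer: 20183600640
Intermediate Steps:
Z(T, q) = -6 + 3*q (Z(T, q) = 3*(-2 + q) = -6 + 3*q)
(78439 + Z(8, -17)*(125 + s(-15, 5)))*(230796 + (-297*(-179) + 201)) = (78439 + (-6 + 3*(-17))*(125 + 5))*(230796 + (-297*(-179) + 201)) = (78439 + (-6 - 51)*130)*(230796 + (53163 + 201)) = (78439 - 57*130)*(230796 + 53364) = (78439 - 7410)*284160 = 71029*284160 = 20183600640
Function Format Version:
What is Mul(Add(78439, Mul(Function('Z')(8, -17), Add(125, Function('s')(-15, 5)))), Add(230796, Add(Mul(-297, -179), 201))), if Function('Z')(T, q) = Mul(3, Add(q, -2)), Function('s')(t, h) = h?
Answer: 20183600640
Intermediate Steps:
Function('Z')(T, q) = Add(-6, Mul(3, q)) (Function('Z')(T, q) = Mul(3, Add(-2, q)) = Add(-6, Mul(3, q)))
Mul(Add(78439, Mul(Function('Z')(8, -17), Add(125, Function('s')(-15, 5)))), Add(230796, Add(Mul(-297, -179), 201))) = Mul(Add(78439, Mul(Add(-6, Mul(3, -17)), Add(125, 5))), Add(230796, Add(Mul(-297, -179), 201))) = Mul(Add(78439, Mul(Add(-6, -51), 130)), Add(230796, Add(53163, 201))) = Mul(Add(78439, Mul(-57, 130)), Add(230796, 53364)) = Mul(Add(78439, -7410), 284160) = Mul(71029, 284160) = 20183600640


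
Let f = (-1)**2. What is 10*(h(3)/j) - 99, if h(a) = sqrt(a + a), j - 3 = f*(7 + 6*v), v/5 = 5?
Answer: -99 + sqrt(6)/16 ≈ -98.847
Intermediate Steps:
v = 25 (v = 5*5 = 25)
f = 1
j = 160 (j = 3 + 1*(7 + 6*25) = 3 + 1*(7 + 150) = 3 + 1*157 = 3 + 157 = 160)
h(a) = sqrt(2)*sqrt(a) (h(a) = sqrt(2*a) = sqrt(2)*sqrt(a))
10*(h(3)/j) - 99 = 10*((sqrt(2)*sqrt(3))/160) - 99 = 10*(sqrt(6)*(1/160)) - 99 = 10*(sqrt(6)/160) - 99 = sqrt(6)/16 - 99 = -99 + sqrt(6)/16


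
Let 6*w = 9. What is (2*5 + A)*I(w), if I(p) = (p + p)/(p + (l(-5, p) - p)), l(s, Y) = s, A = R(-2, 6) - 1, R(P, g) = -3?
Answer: -18/5 ≈ -3.6000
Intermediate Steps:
w = 3/2 (w = (⅙)*9 = 3/2 ≈ 1.5000)
A = -4 (A = -3 - 1 = -4)
I(p) = -2*p/5 (I(p) = (p + p)/(p + (-5 - p)) = (2*p)/(-5) = (2*p)*(-⅕) = -2*p/5)
(2*5 + A)*I(w) = (2*5 - 4)*(-⅖*3/2) = (10 - 4)*(-⅗) = 6*(-⅗) = -18/5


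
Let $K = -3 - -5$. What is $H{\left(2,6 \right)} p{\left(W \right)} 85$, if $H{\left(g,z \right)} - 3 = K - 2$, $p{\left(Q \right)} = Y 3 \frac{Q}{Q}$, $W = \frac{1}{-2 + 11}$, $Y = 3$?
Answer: $2295$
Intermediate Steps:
$W = \frac{1}{9} \approx 0.11111$
$K = 2$ ($K = -3 + 5 = 2$)
$p{\left(Q \right)} = 9$ ($p{\left(Q \right)} = 3 \cdot 3 \frac{Q}{Q} = 9 \cdot 1 = 9$)
$H{\left(g,z \right)} = 3$ ($H{\left(g,z \right)} = 3 + \left(2 - 2\right) = 3 + 0 = 3$)
$H{\left(2,6 \right)} p{\left(W \right)} 85 = 3 \cdot 9 \cdot 85 = 27 \cdot 85 = 2295$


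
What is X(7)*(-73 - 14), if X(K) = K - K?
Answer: 0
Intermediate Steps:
X(K) = 0
X(7)*(-73 - 14) = 0*(-73 - 14) = 0*(-87) = 0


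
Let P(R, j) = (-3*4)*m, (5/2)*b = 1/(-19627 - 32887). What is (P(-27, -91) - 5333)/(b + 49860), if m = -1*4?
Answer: -693841225/6545870099 ≈ -0.10600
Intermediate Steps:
b = -1/131285 (b = 2/(5*(-19627 - 32887)) = (2/5)/(-52514) = (2/5)*(-1/52514) = -1/131285 ≈ -7.6170e-6)
m = -4
P(R, j) = 48 (P(R, j) = -3*4*(-4) = -12*(-4) = 48)
(P(-27, -91) - 5333)/(b + 49860) = (48 - 5333)/(-1/131285 + 49860) = -5285/6545870099/131285 = -5285*131285/6545870099 = -693841225/6545870099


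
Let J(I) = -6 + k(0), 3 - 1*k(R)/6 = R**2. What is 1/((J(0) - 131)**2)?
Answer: 1/14161 ≈ 7.0616e-5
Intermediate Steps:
k(R) = 18 - 6*R**2
J(I) = 12 (J(I) = -6 + (18 - 6*0**2) = -6 + (18 - 6*0) = -6 + (18 + 0) = -6 + 18 = 12)
1/((J(0) - 131)**2) = 1/((12 - 131)**2) = 1/((-119)**2) = 1/14161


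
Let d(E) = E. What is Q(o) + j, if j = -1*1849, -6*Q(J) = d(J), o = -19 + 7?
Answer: -1847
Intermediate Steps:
o = -12
Q(J) = -J/6
j = -1849
Q(o) + j = -1/6*(-12) - 1849 = 2 - 1849 = -1847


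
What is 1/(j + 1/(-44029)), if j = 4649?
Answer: 44029/204690820 ≈ 0.00021510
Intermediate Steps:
1/(j + 1/(-44029)) = 1/(4649 + 1/(-44029)) = 1/(4649 - 1/44029) = 1/(204690820/44029) = 44029/204690820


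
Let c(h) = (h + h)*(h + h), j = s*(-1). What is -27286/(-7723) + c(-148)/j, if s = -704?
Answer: 10872933/84953 ≈ 127.99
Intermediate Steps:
j = 704 (j = -704*(-1) = 704)
c(h) = 4*h**2 (c(h) = (2*h)*(2*h) = 4*h**2)
-27286/(-7723) + c(-148)/j = -27286/(-7723) + (4*(-148)**2)/704 = -27286*(-1/7723) + (4*21904)*(1/704) = 27286/7723 + 87616*(1/704) = 27286/7723 + 1369/11 = 10872933/84953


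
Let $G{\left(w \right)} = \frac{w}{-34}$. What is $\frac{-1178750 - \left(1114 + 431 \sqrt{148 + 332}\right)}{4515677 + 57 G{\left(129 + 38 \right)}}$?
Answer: $- \frac{40115376}{153523499} - \frac{58616 \sqrt{30}}{153523499} \approx -0.26339$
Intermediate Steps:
$G{\left(w \right)} = - \frac{w}{34}$ ($G{\left(w \right)} = w \left(- \frac{1}{34}\right) = - \frac{w}{34}$)
$\frac{-1178750 - \left(1114 + 431 \sqrt{148 + 332}\right)}{4515677 + 57 G{\left(129 + 38 \right)}} = \frac{-1178750 - \left(1114 + 431 \sqrt{148 + 332}\right)}{4515677 + 57 \left(- \frac{129 + 38}{34}\right)} = \frac{-1178750 - \left(1114 + 431 \sqrt{480}\right)}{4515677 + 57 \left(\left(- \frac{1}{34}\right) 167\right)} = \frac{-1178750 - \left(1114 + 431 \cdot 4 \sqrt{30}\right)}{4515677 + 57 \left(- \frac{167}{34}\right)} = \frac{-1178750 - \left(1114 + 1724 \sqrt{30}\right)}{4515677 - \frac{9519}{34}} = \frac{-1179864 - 1724 \sqrt{30}}{\frac{153523499}{34}} = \left(-1179864 - 1724 \sqrt{30}\right) \frac{34}{153523499} = - \frac{40115376}{153523499} - \frac{58616 \sqrt{30}}{153523499}$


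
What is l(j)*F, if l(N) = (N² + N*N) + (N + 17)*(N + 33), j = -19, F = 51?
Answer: 35394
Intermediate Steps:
l(N) = 2*N² + (17 + N)*(33 + N) (l(N) = (N² + N²) + (17 + N)*(33 + N) = 2*N² + (17 + N)*(33 + N))
l(j)*F = (561 + 3*(-19)² + 50*(-19))*51 = (561 + 3*361 - 950)*51 = (561 + 1083 - 950)*51 = 694*51 = 35394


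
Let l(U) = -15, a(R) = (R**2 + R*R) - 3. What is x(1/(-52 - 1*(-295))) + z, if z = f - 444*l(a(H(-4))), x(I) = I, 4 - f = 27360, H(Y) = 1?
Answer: -5029127/243 ≈ -20696.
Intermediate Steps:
f = -27356 (f = 4 - 1*27360 = 4 - 27360 = -27356)
a(R) = -3 + 2*R**2 (a(R) = (R**2 + R**2) - 3 = 2*R**2 - 3 = -3 + 2*R**2)
z = -20696 (z = -27356 - 444*(-15) = -27356 + 6660 = -20696)
x(1/(-52 - 1*(-295))) + z = 1/(-52 - 1*(-295)) - 20696 = 1/(-52 + 295) - 20696 = 1/243 - 20696 = -5029127/243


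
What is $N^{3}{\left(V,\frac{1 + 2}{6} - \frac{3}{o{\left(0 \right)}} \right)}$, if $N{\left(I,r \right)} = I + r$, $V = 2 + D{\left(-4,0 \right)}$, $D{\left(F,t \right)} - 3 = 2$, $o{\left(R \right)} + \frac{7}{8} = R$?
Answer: $\frac{3581577}{2744} \approx 1305.2$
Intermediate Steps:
$o{\left(R \right)} = - \frac{7}{8} + R$
$D{\left(F,t \right)} = 5$ ($D{\left(F,t \right)} = 3 + 2 = 5$)
$V = 7$ ($V = 2 + 5 = 7$)
$N^{3}{\left(V,\frac{1 + 2}{6} - \frac{3}{o{\left(0 \right)}} \right)} = \left(7 - \left(\frac{3}{- \frac{7}{8} + 0} - \frac{1 + 2}{6}\right)\right)^{3} = \left(7 + \left(3 \cdot \frac{1}{6} - \frac{3}{- \frac{7}{8}}\right)\right)^{3} = \left(7 + \left(\frac{1}{2} - - \frac{24}{7}\right)\right)^{3} = \left(7 + \left(\frac{1}{2} + \frac{24}{7}\right)\right)^{3} = \left(7 + \frac{55}{14}\right)^{3} = \left(\frac{153}{14}\right)^{3} = \frac{3581577}{2744}$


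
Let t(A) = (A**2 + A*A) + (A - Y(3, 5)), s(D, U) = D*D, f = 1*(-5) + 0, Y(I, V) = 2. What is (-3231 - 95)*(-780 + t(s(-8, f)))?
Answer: -24858524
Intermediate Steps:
f = -5 (f = -5 + 0 = -5)
s(D, U) = D**2
t(A) = -2 + A + 2*A**2 (t(A) = (A**2 + A*A) + (A - 1*2) = (A**2 + A**2) + (A - 2) = 2*A**2 + (-2 + A) = -2 + A + 2*A**2)
(-3231 - 95)*(-780 + t(s(-8, f))) = (-3231 - 95)*(-780 + (-2 + (-8)**2 + 2*((-8)**2)**2)) = -3326*(-780 + (-2 + 64 + 2*64**2)) = -3326*(-780 + (-2 + 64 + 2*4096)) = -3326*(-780 + (-2 + 64 + 8192)) = -3326*(-780 + 8254) = -3326*7474 = -24858524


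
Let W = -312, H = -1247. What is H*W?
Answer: 389064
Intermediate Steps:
H*W = -1247*(-312) = 389064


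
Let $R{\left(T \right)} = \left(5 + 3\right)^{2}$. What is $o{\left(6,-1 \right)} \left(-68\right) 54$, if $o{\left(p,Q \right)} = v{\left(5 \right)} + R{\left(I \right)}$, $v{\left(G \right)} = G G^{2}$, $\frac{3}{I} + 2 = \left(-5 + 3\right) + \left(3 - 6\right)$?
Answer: $-694008$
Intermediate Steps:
$I = - \frac{3}{7}$ ($I = \frac{3}{-2 + \left(\left(-5 + 3\right) + \left(3 - 6\right)\right)} = \frac{3}{-2 + \left(-2 + \left(3 - 6\right)\right)} = \frac{3}{-2 - 5} = \frac{3}{-7} = 3 \left(- \frac{1}{7}\right) = - \frac{3}{7} \approx -0.42857$)
$R{\left(T \right)} = 64$ ($R{\left(T \right)} = 8^{2} = 64$)
$v{\left(G \right)} = G^{3}$
$o{\left(p,Q \right)} = 189$ ($o{\left(p,Q \right)} = 5^{3} + 64 = 125 + 64 = 189$)
$o{\left(6,-1 \right)} \left(-68\right) 54 = 189 \left(-68\right) 54 = \left(-12852\right) 54 = -694008$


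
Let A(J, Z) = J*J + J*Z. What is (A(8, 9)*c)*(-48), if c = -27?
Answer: 176256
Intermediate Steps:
A(J, Z) = J**2 + J*Z
(A(8, 9)*c)*(-48) = ((8*(8 + 9))*(-27))*(-48) = ((8*17)*(-27))*(-48) = (136*(-27))*(-48) = -3672*(-48) = 176256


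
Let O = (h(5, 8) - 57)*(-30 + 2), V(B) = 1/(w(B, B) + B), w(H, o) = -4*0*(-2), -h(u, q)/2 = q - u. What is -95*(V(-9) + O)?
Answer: -1508125/9 ≈ -1.6757e+5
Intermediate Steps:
h(u, q) = -2*q + 2*u (h(u, q) = -2*(q - u) = -2*q + 2*u)
w(H, o) = 0 (w(H, o) = 0*(-2) = 0)
V(B) = 1/B (V(B) = 1/(0 + B) = 1/B)
O = 1764 (O = ((-2*8 + 2*5) - 57)*(-30 + 2) = ((-16 + 10) - 57)*(-28) = (-6 - 57)*(-28) = -63*(-28) = 1764)
-95*(V(-9) + O) = -95*(1/(-9) + 1764) = -95*(-⅑ + 1764) = -95*15875/9 = -1508125/9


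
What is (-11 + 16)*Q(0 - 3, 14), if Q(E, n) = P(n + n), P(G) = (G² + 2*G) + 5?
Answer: 4225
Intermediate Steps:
P(G) = 5 + G² + 2*G
Q(E, n) = 5 + 4*n + 4*n² (Q(E, n) = 5 + (n + n)² + 2*(n + n) = 5 + (2*n)² + 2*(2*n) = 5 + 4*n² + 4*n = 5 + 4*n + 4*n²)
(-11 + 16)*Q(0 - 3, 14) = (-11 + 16)*(5 + 4*14 + 4*14²) = 5*(5 + 56 + 4*196) = 5*(5 + 56 + 784) = 5*845 = 4225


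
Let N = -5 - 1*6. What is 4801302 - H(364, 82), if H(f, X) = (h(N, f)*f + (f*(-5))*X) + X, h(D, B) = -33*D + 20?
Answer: 4811048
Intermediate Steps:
N = -11 (N = -5 - 6 = -11)
h(D, B) = 20 - 33*D
H(f, X) = X + 383*f - 5*X*f (H(f, X) = ((20 - 33*(-11))*f + (f*(-5))*X) + X = ((20 + 363)*f + (-5*f)*X) + X = (383*f - 5*X*f) + X = X + 383*f - 5*X*f)
4801302 - H(364, 82) = 4801302 - (82 + 383*364 - 5*82*364) = 4801302 - (82 + 139412 - 149240) = 4801302 - 1*(-9746) = 4801302 + 9746 = 4811048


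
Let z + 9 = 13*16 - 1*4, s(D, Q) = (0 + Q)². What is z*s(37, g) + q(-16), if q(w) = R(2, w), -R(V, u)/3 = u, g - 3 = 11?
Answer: 38268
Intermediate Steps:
g = 14 (g = 3 + 11 = 14)
s(D, Q) = Q²
R(V, u) = -3*u
q(w) = -3*w
z = 195 (z = -9 + (13*16 - 1*4) = -9 + (208 - 4) = -9 + 204 = 195)
z*s(37, g) + q(-16) = 195*14² - 3*(-16) = 195*196 + 48 = 38220 + 48 = 38268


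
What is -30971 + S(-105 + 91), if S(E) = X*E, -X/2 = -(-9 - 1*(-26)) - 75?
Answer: -33547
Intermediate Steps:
X = 184 (X = -2*(-(-9 - 1*(-26)) - 75) = -2*(-(-9 + 26) - 75) = -2*(-1*17 - 75) = -2*(-17 - 75) = -2*(-92) = 184)
S(E) = 184*E
-30971 + S(-105 + 91) = -30971 + 184*(-105 + 91) = -30971 + 184*(-14) = -30971 - 2576 = -33547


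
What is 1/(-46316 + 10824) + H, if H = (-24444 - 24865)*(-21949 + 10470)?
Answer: 20089111246411/35492 ≈ 5.6602e+8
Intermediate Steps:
H = 566018011 (H = -49309*(-11479) = 566018011)
1/(-46316 + 10824) + H = 1/(-46316 + 10824) + 566018011 = 1/(-35492) + 566018011 = -1/35492 + 566018011 = 20089111246411/35492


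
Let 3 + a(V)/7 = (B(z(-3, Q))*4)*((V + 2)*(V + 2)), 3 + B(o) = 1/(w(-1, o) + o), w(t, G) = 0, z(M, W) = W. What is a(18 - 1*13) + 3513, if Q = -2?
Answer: -1310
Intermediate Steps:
B(o) = -3 + 1/o (B(o) = -3 + 1/(0 + o) = -3 + 1/o)
a(V) = -21 - 98*(2 + V)² (a(V) = -21 + 7*(((-3 + 1/(-2))*4)*((V + 2)*(V + 2))) = -21 + 7*(((-3 - ½)*4)*((2 + V)*(2 + V))) = -21 + 7*((-7/2*4)*(2 + V)²) = -21 + 7*(-14*(2 + V)²) = -21 - 98*(2 + V)²)
a(18 - 1*13) + 3513 = (-21 - 98*(2 + (18 - 1*13))²) + 3513 = (-21 - 98*(2 + (18 - 13))²) + 3513 = (-21 - 98*(2 + 5)²) + 3513 = (-21 - 98*7²) + 3513 = (-21 - 98*49) + 3513 = (-21 - 4802) + 3513 = -4823 + 3513 = -1310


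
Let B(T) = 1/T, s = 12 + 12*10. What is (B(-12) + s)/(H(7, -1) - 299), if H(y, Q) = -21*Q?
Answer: -1583/3336 ≈ -0.47452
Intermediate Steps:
s = 132 (s = 12 + 120 = 132)
(B(-12) + s)/(H(7, -1) - 299) = (1/(-12) + 132)/(-21*(-1) - 299) = (-1/12 + 132)/(21 - 299) = (1583/12)/(-278) = (1583/12)*(-1/278) = -1583/3336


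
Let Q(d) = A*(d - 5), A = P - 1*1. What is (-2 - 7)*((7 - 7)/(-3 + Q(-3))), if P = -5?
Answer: 0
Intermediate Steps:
A = -6 (A = -5 - 1*1 = -5 - 1 = -6)
Q(d) = 30 - 6*d (Q(d) = -6*(d - 5) = -6*(-5 + d) = 30 - 6*d)
(-2 - 7)*((7 - 7)/(-3 + Q(-3))) = (-2 - 7)*((7 - 7)/(-3 + (30 - 6*(-3)))) = -0/(-3 + (30 + 18)) = -0/(-3 + 48) = -0/45 = -9*0 = 0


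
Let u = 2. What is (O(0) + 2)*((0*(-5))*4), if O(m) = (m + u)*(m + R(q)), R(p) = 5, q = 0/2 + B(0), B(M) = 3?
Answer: 0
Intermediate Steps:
q = 3 (q = 0/2 + 3 = 0*(½) + 3 = 0 + 3 = 3)
O(m) = (2 + m)*(5 + m) (O(m) = (m + 2)*(m + 5) = (2 + m)*(5 + m))
(O(0) + 2)*((0*(-5))*4) = ((10 + 0² + 7*0) + 2)*((0*(-5))*4) = ((10 + 0 + 0) + 2)*(0*4) = (10 + 2)*0 = 12*0 = 0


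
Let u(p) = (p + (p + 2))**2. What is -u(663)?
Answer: -1763584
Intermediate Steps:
u(p) = (2 + 2*p)**2 (u(p) = (p + (2 + p))**2 = (2 + 2*p)**2)
-u(663) = -4*(1 + 663)**2 = -4*664**2 = -4*440896 = -1*1763584 = -1763584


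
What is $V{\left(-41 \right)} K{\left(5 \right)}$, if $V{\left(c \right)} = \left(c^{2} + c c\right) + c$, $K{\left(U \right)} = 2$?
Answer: $6642$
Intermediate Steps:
$V{\left(c \right)} = c + 2 c^{2}$ ($V{\left(c \right)} = \left(c^{2} + c^{2}\right) + c = 2 c^{2} + c = c + 2 c^{2}$)
$V{\left(-41 \right)} K{\left(5 \right)} = - 41 \left(1 + 2 \left(-41\right)\right) 2 = - 41 \left(1 - 82\right) 2 = \left(-41\right) \left(-81\right) 2 = 3321 \cdot 2 = 6642$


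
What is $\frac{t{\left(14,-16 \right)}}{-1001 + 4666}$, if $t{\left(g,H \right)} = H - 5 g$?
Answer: $- \frac{86}{3665} \approx -0.023465$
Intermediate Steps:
$\frac{t{\left(14,-16 \right)}}{-1001 + 4666} = \frac{-16 - 70}{-1001 + 4666} = \frac{-16 - 70}{3665} = \left(-86\right) \frac{1}{3665} = - \frac{86}{3665}$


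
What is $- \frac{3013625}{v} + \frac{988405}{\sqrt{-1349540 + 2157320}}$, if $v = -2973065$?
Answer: $\frac{602725}{594613} + \frac{197681 \sqrt{201945}}{80778} \approx 1100.8$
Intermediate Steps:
$- \frac{3013625}{v} + \frac{988405}{\sqrt{-1349540 + 2157320}} = - \frac{3013625}{-2973065} + \frac{988405}{\sqrt{-1349540 + 2157320}} = \left(-3013625\right) \left(- \frac{1}{2973065}\right) + \frac{988405}{\sqrt{807780}} = \frac{602725}{594613} + \frac{988405}{2 \sqrt{201945}} = \frac{602725}{594613} + 988405 \frac{\sqrt{201945}}{403890} = \frac{602725}{594613} + \frac{197681 \sqrt{201945}}{80778}$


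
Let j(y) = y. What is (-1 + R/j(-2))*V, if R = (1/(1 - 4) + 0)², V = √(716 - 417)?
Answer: -19*√299/18 ≈ -18.252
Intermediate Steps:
V = √299 ≈ 17.292
R = ⅑ (R = (1/(-3) + 0)² = (-⅓ + 0)² = (-⅓)² = ⅑ ≈ 0.11111)
(-1 + R/j(-2))*V = (-1 + (⅑)/(-2))*√299 = (-1 + (⅑)*(-½))*√299 = (-1 - 1/18)*√299 = -19*√299/18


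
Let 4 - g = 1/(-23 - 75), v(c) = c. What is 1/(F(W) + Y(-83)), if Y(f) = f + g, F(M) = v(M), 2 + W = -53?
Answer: -98/13131 ≈ -0.0074633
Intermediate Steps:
W = -55 (W = -2 - 53 = -55)
g = 393/98 (g = 4 - 1/(-23 - 75) = 4 - 1/(-98) = 4 - 1*(-1/98) = 4 + 1/98 = 393/98 ≈ 4.0102)
F(M) = M
Y(f) = 393/98 + f (Y(f) = f + 393/98 = 393/98 + f)
1/(F(W) + Y(-83)) = 1/(-55 + (393/98 - 83)) = 1/(-55 - 7741/98) = 1/(-13131/98) = -98/13131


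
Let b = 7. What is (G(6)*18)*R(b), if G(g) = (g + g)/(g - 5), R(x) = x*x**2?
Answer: 74088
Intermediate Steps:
R(x) = x**3
G(g) = 2*g/(-5 + g) (G(g) = (2*g)/(-5 + g) = 2*g/(-5 + g))
(G(6)*18)*R(b) = ((2*6/(-5 + 6))*18)*7**3 = ((2*6/1)*18)*343 = ((2*6*1)*18)*343 = (12*18)*343 = 216*343 = 74088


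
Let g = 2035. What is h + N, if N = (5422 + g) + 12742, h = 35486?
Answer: 55685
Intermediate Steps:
N = 20199 (N = (5422 + 2035) + 12742 = 7457 + 12742 = 20199)
h + N = 35486 + 20199 = 55685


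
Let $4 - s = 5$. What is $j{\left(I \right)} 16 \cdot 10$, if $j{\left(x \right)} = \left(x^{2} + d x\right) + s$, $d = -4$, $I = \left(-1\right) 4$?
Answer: $4960$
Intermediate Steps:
$s = -1$ ($s = 4 - 5 = -1$)
$I = -4$
$j{\left(x \right)} = -1 + x^{2} - 4 x$ ($j{\left(x \right)} = \left(x^{2} - 4 x\right) - 1 = -1 + x^{2} - 4 x$)
$j{\left(I \right)} 16 \cdot 10 = \left(-1 + \left(-4\right)^{2} - -16\right) 16 \cdot 10 = \left(-1 + 16 + 16\right) 16 \cdot 10 = 31 \cdot 16 \cdot 10 = 496 \cdot 10 = 4960$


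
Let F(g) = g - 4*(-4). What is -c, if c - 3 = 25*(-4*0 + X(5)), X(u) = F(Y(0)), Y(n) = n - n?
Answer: -403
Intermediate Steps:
Y(n) = 0
F(g) = 16 + g (F(g) = g + 16 = 16 + g)
X(u) = 16 (X(u) = 16 + 0 = 16)
c = 403 (c = 3 + 25*(-4*0 + 16) = 3 + 25*(0 + 16) = 3 + 25*16 = 3 + 400 = 403)
-c = -1*403 = -403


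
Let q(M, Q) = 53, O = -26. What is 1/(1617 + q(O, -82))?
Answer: 1/1670 ≈ 0.00059880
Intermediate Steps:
1/(1617 + q(O, -82)) = 1/(1617 + 53) = 1/1670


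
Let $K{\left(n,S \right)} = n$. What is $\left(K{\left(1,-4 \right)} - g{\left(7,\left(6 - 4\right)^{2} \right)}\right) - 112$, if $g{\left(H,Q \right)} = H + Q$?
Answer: $-122$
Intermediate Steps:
$\left(K{\left(1,-4 \right)} - g{\left(7,\left(6 - 4\right)^{2} \right)}\right) - 112 = \left(1 - \left(7 + \left(6 - 4\right)^{2}\right)\right) - 112 = \left(1 - \left(7 + 2^{2}\right)\right) - 112 = \left(1 - \left(7 + 4\right)\right) - 112 = \left(1 - 11\right) - 112 = -10 - 112 = -122$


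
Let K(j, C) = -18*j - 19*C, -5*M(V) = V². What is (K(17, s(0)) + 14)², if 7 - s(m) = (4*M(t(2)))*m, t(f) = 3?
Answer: 180625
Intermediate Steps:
M(V) = -V²/5
s(m) = 7 + 36*m/5 (s(m) = 7 - 4*(-⅕*3²)*m = 7 - 4*(-⅕*9)*m = 7 - 4*(-9/5)*m = 7 - (-36)*m/5 = 7 + 36*m/5)
K(j, C) = -19*C - 18*j
(K(17, s(0)) + 14)² = ((-19*(7 + (36/5)*0) - 18*17) + 14)² = ((-19*(7 + 0) - 306) + 14)² = ((-19*7 - 306) + 14)² = ((-133 - 306) + 14)² = (-439 + 14)² = (-425)² = 180625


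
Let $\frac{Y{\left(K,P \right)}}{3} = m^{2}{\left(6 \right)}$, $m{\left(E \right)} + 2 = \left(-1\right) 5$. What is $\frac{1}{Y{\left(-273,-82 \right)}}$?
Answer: $\frac{1}{147} \approx 0.0068027$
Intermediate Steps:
$m{\left(E \right)} = -7$ ($m{\left(E \right)} = -2 - 5 = -7$)
$Y{\left(K,P \right)} = 147$ ($Y{\left(K,P \right)} = 3 \left(-7\right)^{2} = 3 \cdot 49 = 147$)
$\frac{1}{Y{\left(-273,-82 \right)}} = \frac{1}{147}$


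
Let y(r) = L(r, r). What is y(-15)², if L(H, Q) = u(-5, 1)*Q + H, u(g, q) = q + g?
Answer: 2025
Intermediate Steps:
u(g, q) = g + q
L(H, Q) = H - 4*Q (L(H, Q) = (-5 + 1)*Q + H = -4*Q + H = H - 4*Q)
y(r) = -3*r (y(r) = r - 4*r = -3*r)
y(-15)² = (-3*(-15))² = 45² = 2025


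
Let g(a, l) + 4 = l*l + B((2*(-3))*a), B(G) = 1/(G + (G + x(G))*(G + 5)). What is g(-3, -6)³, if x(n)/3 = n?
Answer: 153723625219009/4691010024 ≈ 32770.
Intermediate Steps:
x(n) = 3*n
B(G) = 1/(G + 4*G*(5 + G)) (B(G) = 1/(G + (G + 3*G)*(G + 5)) = 1/(G + (4*G)*(5 + G)) = 1/(G + 4*G*(5 + G)))
g(a, l) = -4 + l² - 1/(6*a*(21 - 24*a)) (g(a, l) = -4 + (l*l + 1/((((2*(-3))*a))*(21 + 4*((2*(-3))*a)))) = -4 + (l² + 1/(((-6*a))*(21 + 4*(-6*a)))) = -4 + (l² + (-1/(6*a))/(21 - 24*a)) = -4 + (l² - 1/(6*a*(21 - 24*a))) = -4 + l² - 1/(6*a*(21 - 24*a)))
g(-3, -6)³ = ((1/18 - 3*(-7 + 8*(-3))*(-4 + (-6)²))/((-3)*(-7 + 8*(-3))))³ = (-(1/18 - 3*(-7 - 24)*(-4 + 36))/(3*(-7 - 24)))³ = (-⅓*(1/18 - 3*(-31)*32)/(-31))³ = (-⅓*(-1/31)*(1/18 + 2976))³ = (-⅓*(-1/31)*53569/18)³ = (53569/1674)³ = 153723625219009/4691010024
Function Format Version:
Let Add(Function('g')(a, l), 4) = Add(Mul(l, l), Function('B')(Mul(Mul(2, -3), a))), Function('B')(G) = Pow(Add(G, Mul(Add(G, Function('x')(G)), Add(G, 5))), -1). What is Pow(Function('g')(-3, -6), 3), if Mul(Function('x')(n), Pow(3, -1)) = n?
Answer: Rational(153723625219009, 4691010024) ≈ 32770.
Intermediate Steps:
Function('x')(n) = Mul(3, n)
Function('B')(G) = Pow(Add(G, Mul(4, G, Add(5, G))), -1) (Function('B')(G) = Pow(Add(G, Mul(Add(G, Mul(3, G)), Add(G, 5))), -1) = Pow(Add(G, Mul(Mul(4, G), Add(5, G))), -1) = Pow(Add(G, Mul(4, G, Add(5, G))), -1))
Function('g')(a, l) = Add(-4, Pow(l, 2), Mul(Rational(-1, 6), Pow(a, -1), Pow(Add(21, Mul(-24, a)), -1))) (Function('g')(a, l) = Add(-4, Add(Mul(l, l), Mul(Pow(Mul(Mul(2, -3), a), -1), Pow(Add(21, Mul(4, Mul(Mul(2, -3), a))), -1)))) = Add(-4, Add(Pow(l, 2), Mul(Pow(Mul(-6, a), -1), Pow(Add(21, Mul(4, Mul(-6, a))), -1)))) = Add(-4, Add(Pow(l, 2), Mul(Mul(Rational(-1, 6), Pow(a, -1)), Pow(Add(21, Mul(-24, a)), -1)))) = Add(-4, Add(Pow(l, 2), Mul(Rational(-1, 6), Pow(a, -1), Pow(Add(21, Mul(-24, a)), -1)))) = Add(-4, Pow(l, 2), Mul(Rational(-1, 6), Pow(a, -1), Pow(Add(21, Mul(-24, a)), -1))))
Pow(Function('g')(-3, -6), 3) = Pow(Mul(Pow(-3, -1), Pow(Add(-7, Mul(8, -3)), -1), Add(Rational(1, 18), Mul(-3, Add(-7, Mul(8, -3)), Add(-4, Pow(-6, 2))))), 3) = Pow(Mul(Rational(-1, 3), Pow(Add(-7, -24), -1), Add(Rational(1, 18), Mul(-3, Add(-7, -24), Add(-4, 36)))), 3) = Pow(Mul(Rational(-1, 3), Pow(-31, -1), Add(Rational(1, 18), Mul(-3, -31, 32))), 3) = Pow(Mul(Rational(-1, 3), Rational(-1, 31), Add(Rational(1, 18), 2976)), 3) = Pow(Mul(Rational(-1, 3), Rational(-1, 31), Rational(53569, 18)), 3) = Pow(Rational(53569, 1674), 3) = Rational(153723625219009, 4691010024)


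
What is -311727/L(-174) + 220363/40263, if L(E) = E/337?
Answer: 1409915659633/2335254 ≈ 6.0375e+5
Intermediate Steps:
L(E) = E/337 (L(E) = E*(1/337) = E/337)
-311727/L(-174) + 220363/40263 = -311727/((1/337)*(-174)) + 220363/40263 = -311727/(-174/337) + 220363*(1/40263) = -311727*(-337/174) + 220363/40263 = 35017333/58 + 220363/40263 = 1409915659633/2335254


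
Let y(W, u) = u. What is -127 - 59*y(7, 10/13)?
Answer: -2241/13 ≈ -172.38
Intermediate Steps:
-127 - 59*y(7, 10/13) = -127 - 590/13 = -2241/13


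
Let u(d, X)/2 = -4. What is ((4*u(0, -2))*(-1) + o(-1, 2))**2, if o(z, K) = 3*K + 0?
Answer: 1444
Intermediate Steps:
u(d, X) = -8 (u(d, X) = 2*(-4) = -8)
o(z, K) = 3*K
((4*u(0, -2))*(-1) + o(-1, 2))**2 = ((4*(-8))*(-1) + 3*2)**2 = (-32*(-1) + 6)**2 = (32 + 6)**2 = 38**2 = 1444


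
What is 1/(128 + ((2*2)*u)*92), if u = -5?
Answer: -1/1712 ≈ -0.00058411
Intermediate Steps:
1/(128 + ((2*2)*u)*92) = 1/(128 + ((2*2)*(-5))*92) = 1/(128 + (4*(-5))*92) = 1/(128 - 20*92) = 1/(128 - 1840) = 1/(-1712) = -1/1712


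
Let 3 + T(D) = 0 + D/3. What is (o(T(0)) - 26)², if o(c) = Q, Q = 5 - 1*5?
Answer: 676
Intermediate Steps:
T(D) = -3 + D/3 (T(D) = -3 + (0 + D/3) = -3 + D/3)
Q = 0 (Q = 5 - 5 = 0)
o(c) = 0
(o(T(0)) - 26)² = (0 - 26)² = (-26)² = 676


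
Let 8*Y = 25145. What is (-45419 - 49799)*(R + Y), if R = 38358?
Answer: -15806616481/4 ≈ -3.9517e+9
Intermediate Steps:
Y = 25145/8 (Y = (⅛)*25145 = 25145/8 ≈ 3143.1)
(-45419 - 49799)*(R + Y) = (-45419 - 49799)*(38358 + 25145/8) = -95218*332009/8 = -15806616481/4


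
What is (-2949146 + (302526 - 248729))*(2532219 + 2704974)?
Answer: -15163501515357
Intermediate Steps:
(-2949146 + (302526 - 248729))*(2532219 + 2704974) = (-2949146 + 53797)*5237193 = -2895349*5237193 = -15163501515357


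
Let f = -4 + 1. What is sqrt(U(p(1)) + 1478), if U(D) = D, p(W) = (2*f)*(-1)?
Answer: 2*sqrt(371) ≈ 38.523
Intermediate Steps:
f = -3
p(W) = 6 (p(W) = (2*(-3))*(-1) = -6*(-1) = 6)
sqrt(U(p(1)) + 1478) = sqrt(6 + 1478) = sqrt(1484) = 2*sqrt(371)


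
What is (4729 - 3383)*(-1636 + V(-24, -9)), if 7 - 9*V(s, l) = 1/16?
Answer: -52824443/24 ≈ -2.2010e+6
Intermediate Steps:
V(s, l) = 37/48 (V(s, l) = 7/9 - ⅑/16 = 7/9 - ⅑*1/16 = 7/9 - 1/144 = 37/48)
(4729 - 3383)*(-1636 + V(-24, -9)) = (4729 - 3383)*(-1636 + 37/48) = 1346*(-78491/48) = -52824443/24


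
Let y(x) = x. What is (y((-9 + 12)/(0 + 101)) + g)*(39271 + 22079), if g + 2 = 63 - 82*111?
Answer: -56021016300/101 ≈ -5.5466e+8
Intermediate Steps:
g = -9041 (g = -2 + (63 - 82*111) = -2 + (63 - 9102) = -2 - 9039 = -9041)
(y((-9 + 12)/(0 + 101)) + g)*(39271 + 22079) = ((-9 + 12)/(0 + 101) - 9041)*(39271 + 22079) = (3/101 - 9041)*61350 = -913138/101*61350 = -56021016300/101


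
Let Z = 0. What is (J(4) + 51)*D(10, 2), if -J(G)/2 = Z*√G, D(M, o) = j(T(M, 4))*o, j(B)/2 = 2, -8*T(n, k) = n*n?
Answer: 408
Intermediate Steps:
T(n, k) = -n²/8 (T(n, k) = -n*n/8 = -n²/8)
j(B) = 4 (j(B) = 2*2 = 4)
D(M, o) = 4*o
J(G) = 0 (J(G) = -0*√G = -2*0 = 0)
(J(4) + 51)*D(10, 2) = (0 + 51)*(4*2) = 51*8 = 408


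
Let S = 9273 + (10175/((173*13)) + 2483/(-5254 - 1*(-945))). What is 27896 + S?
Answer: 360240845837/9690941 ≈ 37173.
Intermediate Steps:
S = 89902355701/9690941 (S = 9273 + (10175/2249 + 2483/(-5254 + 945)) = 9273 + (10175*(1/2249) + 2483/(-4309)) = 9273 + (10175/2249 + 2483*(-1/4309)) = 9273 + (10175/2249 - 2483/4309) = 9273 + 38259808/9690941 = 89902355701/9690941 ≈ 9277.0)
27896 + S = 27896 + 89902355701/9690941 = 360240845837/9690941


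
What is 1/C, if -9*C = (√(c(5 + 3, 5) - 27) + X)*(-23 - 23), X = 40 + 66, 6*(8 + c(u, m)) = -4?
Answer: 1431/777745 - 9*I*√321/1555490 ≈ 0.0018399 - 0.00010366*I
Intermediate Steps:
c(u, m) = -26/3 (c(u, m) = -8 + (⅙)*(-4) = -8 - ⅔ = -26/3)
X = 106
C = 4876/9 + 46*I*√321/27 (C = -(√(-26/3 - 27) + 106)*(-23 - 23)/9 = -(√(-107/3) + 106)*(-46)/9 = -(I*√321/3 + 106)*(-46)/9 = -(106 + I*√321/3)*(-46)/9 = -(-4876 - 46*I*√321/3)/9 = 4876/9 + 46*I*√321/27 ≈ 541.78 + 30.524*I)
1/C = 1/(4876/9 + 46*I*√321/27)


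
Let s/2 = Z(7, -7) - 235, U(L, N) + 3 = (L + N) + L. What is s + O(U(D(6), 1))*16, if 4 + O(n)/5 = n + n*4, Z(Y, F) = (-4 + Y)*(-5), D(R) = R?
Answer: 3180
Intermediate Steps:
Z(Y, F) = 20 - 5*Y
U(L, N) = -3 + N + 2*L (U(L, N) = -3 + ((L + N) + L) = -3 + (N + 2*L) = -3 + N + 2*L)
O(n) = -20 + 25*n (O(n) = -20 + 5*(n + n*4) = -20 + 5*(n + 4*n) = -20 + 5*(5*n) = -20 + 25*n)
s = -500 (s = 2*((20 - 5*7) - 235) = 2*((20 - 35) - 235) = 2*(-15 - 235) = 2*(-250) = -500)
s + O(U(D(6), 1))*16 = -500 + (-20 + 25*(-3 + 1 + 2*6))*16 = -500 + (-20 + 25*(-3 + 1 + 12))*16 = -500 + (-20 + 25*10)*16 = -500 + (-20 + 250)*16 = -500 + 230*16 = -500 + 3680 = 3180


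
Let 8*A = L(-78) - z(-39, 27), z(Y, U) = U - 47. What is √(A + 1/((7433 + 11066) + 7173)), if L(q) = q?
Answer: I*√1194524578/12836 ≈ 2.6926*I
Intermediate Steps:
z(Y, U) = -47 + U
A = -29/4 (A = (-78 - (-47 + 27))/8 = (-78 - 1*(-20))/8 = (-78 + 20)/8 = (⅛)*(-58) = -29/4 ≈ -7.2500)
√(A + 1/((7433 + 11066) + 7173)) = √(-29/4 + 1/((7433 + 11066) + 7173)) = √(-29/4 + 1/(18499 + 7173)) = √(-29/4 + 1/25672) = √(-186121/25672) = I*√1194524578/12836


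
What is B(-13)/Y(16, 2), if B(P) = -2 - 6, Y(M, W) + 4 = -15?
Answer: 8/19 ≈ 0.42105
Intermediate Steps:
Y(M, W) = -19 (Y(M, W) = -4 - 15 = -19)
B(P) = -8
B(-13)/Y(16, 2) = -8/(-19) = -8*(-1/19) = 8/19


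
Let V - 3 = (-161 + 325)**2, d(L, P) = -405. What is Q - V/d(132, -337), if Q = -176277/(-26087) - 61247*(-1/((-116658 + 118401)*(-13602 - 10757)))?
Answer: 10941233676784427/149525322991065 ≈ 73.173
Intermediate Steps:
V = 26899 (V = 3 + (-161 + 325)**2 = 3 + 164**2 = 3 + 26896 = 26899)
Q = 7482724754660/1107594985119 (Q = -176277*(-1/26087) - 61247/((-1743*(-24359))) = 176277/26087 - 61247/((-1*(-42457737))) = 176277/26087 - 61247/42457737 = 7482724754660/1107594985119 ≈ 6.7558)
Q - V/d(132, -337) = 7482724754660/1107594985119 - 26899/(-405) = 7482724754660/1107594985119 - 26899*(-1)/405 = 7482724754660/1107594985119 - 1*(-26899/405) = 7482724754660/1107594985119 + 26899/405 = 10941233676784427/149525322991065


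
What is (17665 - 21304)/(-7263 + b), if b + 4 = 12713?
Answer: -3639/5446 ≈ -0.66820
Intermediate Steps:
b = 12709 (b = -4 + 12713 = 12709)
(17665 - 21304)/(-7263 + b) = (17665 - 21304)/(-7263 + 12709) = -3639/5446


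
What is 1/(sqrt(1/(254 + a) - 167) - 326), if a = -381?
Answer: -20701/6759131 - I*sqrt(2693670)/13518262 ≈ -0.0030627 - 0.00012141*I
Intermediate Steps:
1/(sqrt(1/(254 + a) - 167) - 326) = 1/(sqrt(1/(254 - 381) - 167) - 326) = 1/(sqrt(1/(-127) - 167) - 326) = 1/(sqrt(-1/127 - 167) - 326) = 1/(sqrt(-21210/127) - 326) = 1/(I*sqrt(2693670)/127 - 326) = 1/(-326 + I*sqrt(2693670)/127)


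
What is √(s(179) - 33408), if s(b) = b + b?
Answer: 5*I*√1322 ≈ 181.8*I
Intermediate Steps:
s(b) = 2*b
√(s(179) - 33408) = √(2*179 - 33408) = √(358 - 33408) = √(-33050) = 5*I*√1322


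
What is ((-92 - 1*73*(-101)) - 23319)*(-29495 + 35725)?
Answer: -99916740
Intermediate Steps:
((-92 - 1*73*(-101)) - 23319)*(-29495 + 35725) = ((-92 - 73*(-101)) - 23319)*6230 = ((-92 + 7373) - 23319)*6230 = (7281 - 23319)*6230 = -16038*6230 = -99916740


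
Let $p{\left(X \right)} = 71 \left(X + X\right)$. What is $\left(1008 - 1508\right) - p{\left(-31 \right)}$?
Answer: $3902$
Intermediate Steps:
$p{\left(X \right)} = 142 X$ ($p{\left(X \right)} = 71 \cdot 2 X = 142 X$)
$\left(1008 - 1508\right) - p{\left(-31 \right)} = \left(1008 - 1508\right) - 142 \left(-31\right) = \left(1008 - 1508\right) - -4402 = -500 + 4402 = 3902$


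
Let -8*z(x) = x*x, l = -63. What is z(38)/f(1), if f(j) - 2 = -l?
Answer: -361/130 ≈ -2.7769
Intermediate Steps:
f(j) = 65 (f(j) = 2 - 1*(-63) = 2 + 63 = 65)
z(x) = -x²/8 (z(x) = -x*x/8 = -x²/8)
z(38)/f(1) = -⅛*38²/65 = -⅛*1444*(1/65) = -361/2*1/65 = -361/130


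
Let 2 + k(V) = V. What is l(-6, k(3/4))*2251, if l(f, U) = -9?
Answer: -20259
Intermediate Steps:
k(V) = -2 + V
l(-6, k(3/4))*2251 = -9*2251 = -20259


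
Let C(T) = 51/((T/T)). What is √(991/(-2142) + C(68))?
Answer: √25763738/714 ≈ 7.1090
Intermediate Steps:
C(T) = 51 (C(T) = 51/1 = 51*1 = 51)
√(991/(-2142) + C(68)) = √(991/(-2142) + 51) = √(991*(-1/2142) + 51) = √(-991/2142 + 51) = √(108251/2142) = √25763738/714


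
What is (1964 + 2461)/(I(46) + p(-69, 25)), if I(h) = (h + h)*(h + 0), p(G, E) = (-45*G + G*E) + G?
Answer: 4425/5543 ≈ 0.79830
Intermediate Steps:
p(G, E) = -44*G + E*G (p(G, E) = (-45*G + E*G) + G = -44*G + E*G)
I(h) = 2*h² (I(h) = (2*h)*h = 2*h²)
(1964 + 2461)/(I(46) + p(-69, 25)) = (1964 + 2461)/(2*46² - 69*(-44 + 25)) = 4425/(2*2116 - 69*(-19)) = 4425/(4232 + 1311) = 4425/5543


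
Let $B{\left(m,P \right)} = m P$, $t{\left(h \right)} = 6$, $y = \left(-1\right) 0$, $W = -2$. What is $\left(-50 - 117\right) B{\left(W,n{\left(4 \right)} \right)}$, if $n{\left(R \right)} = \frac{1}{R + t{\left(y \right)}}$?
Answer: $\frac{167}{5} \approx 33.4$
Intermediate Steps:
$y = 0$
$n{\left(R \right)} = \frac{1}{6 + R}$ ($n{\left(R \right)} = \frac{1}{R + 6} = \frac{1}{6 + R}$)
$B{\left(m,P \right)} = P m$
$\left(-50 - 117\right) B{\left(W,n{\left(4 \right)} \right)} = \left(-50 - 117\right) \frac{1}{6 + 4} \left(-2\right) = - 167 \cdot \frac{1}{10} \left(-2\right) = \left(-167\right) \left(- \frac{1}{5}\right) = \frac{167}{5}$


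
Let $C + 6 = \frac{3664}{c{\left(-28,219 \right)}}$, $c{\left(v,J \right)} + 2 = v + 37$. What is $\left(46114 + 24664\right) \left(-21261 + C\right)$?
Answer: $- \frac{10277319490}{7} \approx -1.4682 \cdot 10^{9}$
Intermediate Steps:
$c{\left(v,J \right)} = 35 + v$ ($c{\left(v,J \right)} = -2 + \left(v + 37\right) = -2 + \left(37 + v\right) = 35 + v$)
$C = \frac{3622}{7}$ ($C = -6 + \frac{3664}{35 - 28} = -6 + \frac{3664}{7} = \frac{3622}{7} \approx 517.43$)
$\left(46114 + 24664\right) \left(-21261 + C\right) = \left(46114 + 24664\right) \left(-21261 + \frac{3622}{7}\right) = 70778 \left(- \frac{145205}{7}\right) = - \frac{10277319490}{7}$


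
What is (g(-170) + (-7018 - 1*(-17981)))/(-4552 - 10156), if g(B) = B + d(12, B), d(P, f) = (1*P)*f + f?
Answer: -8583/14708 ≈ -0.58356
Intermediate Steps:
d(P, f) = f + P*f (d(P, f) = P*f + f = f + P*f)
g(B) = 14*B (g(B) = B + B*(1 + 12) = B + B*13 = B + 13*B = 14*B)
(g(-170) + (-7018 - 1*(-17981)))/(-4552 - 10156) = (14*(-170) + (-7018 - 1*(-17981)))/(-4552 - 10156) = (-2380 + (-7018 + 17981))/(-14708) = (-2380 + 10963)*(-1/14708) = 8583*(-1/14708) = -8583/14708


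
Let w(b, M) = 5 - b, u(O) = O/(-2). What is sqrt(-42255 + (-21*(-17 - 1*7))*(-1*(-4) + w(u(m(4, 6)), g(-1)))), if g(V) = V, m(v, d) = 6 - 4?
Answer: 3*I*sqrt(4135) ≈ 192.91*I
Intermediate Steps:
m(v, d) = 2
u(O) = -O/2 (u(O) = O*(-1/2) = -O/2)
sqrt(-42255 + (-21*(-17 - 1*7))*(-1*(-4) + w(u(m(4, 6)), g(-1)))) = sqrt(-42255 + (-21*(-17 - 1*7))*(-1*(-4) + (5 - (-1)*2/2))) = sqrt(-42255 + (-21*(-17 - 7))*(4 + (5 - 1*(-1)))) = sqrt(-42255 + (-21*(-24))*(4 + (5 + 1))) = sqrt(-42255 + 504*(4 + 6)) = sqrt(-42255 + 504*10) = sqrt(-42255 + 5040) = sqrt(-37215) = 3*I*sqrt(4135)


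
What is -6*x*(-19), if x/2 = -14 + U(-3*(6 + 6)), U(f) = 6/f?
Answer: -3230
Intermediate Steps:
x = -85/3 (x = 2*(-14 + 6/((-3*(6 + 6)))) = 2*(-14 + 6/((-3*12))) = 2*(-14 + 6/(-36)) = 2*(-14 + 6*(-1/36)) = 2*(-14 - 1/6) = 2*(-85/6) = -85/3 ≈ -28.333)
-6*x*(-19) = -6*(-85/3)*(-19) = 170*(-19) = -3230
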